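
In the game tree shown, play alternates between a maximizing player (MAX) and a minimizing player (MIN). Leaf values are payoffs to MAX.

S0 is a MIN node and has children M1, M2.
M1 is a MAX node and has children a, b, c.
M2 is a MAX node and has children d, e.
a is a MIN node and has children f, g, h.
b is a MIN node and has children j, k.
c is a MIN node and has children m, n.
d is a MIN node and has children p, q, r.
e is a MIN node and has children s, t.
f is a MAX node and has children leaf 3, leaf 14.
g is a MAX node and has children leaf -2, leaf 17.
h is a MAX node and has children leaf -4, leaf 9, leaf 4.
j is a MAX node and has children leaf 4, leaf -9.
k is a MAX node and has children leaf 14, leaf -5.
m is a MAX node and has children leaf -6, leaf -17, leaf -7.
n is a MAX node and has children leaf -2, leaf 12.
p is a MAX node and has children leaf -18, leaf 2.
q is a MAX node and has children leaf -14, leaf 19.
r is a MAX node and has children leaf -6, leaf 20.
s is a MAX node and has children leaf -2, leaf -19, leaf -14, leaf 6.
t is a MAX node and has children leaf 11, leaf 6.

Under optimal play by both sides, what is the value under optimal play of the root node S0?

f (MAX): max(3, 14) = 14
g (MAX): max(-2, 17) = 17
h (MAX): max(-4, 9, 4) = 9
a (MIN): min(14, 17, 9) = 9
j (MAX): max(4, -9) = 4
k (MAX): max(14, -5) = 14
b (MIN): min(4, 14) = 4
m (MAX): max(-6, -17, -7) = -6
n (MAX): max(-2, 12) = 12
c (MIN): min(-6, 12) = -6
M1 (MAX): max(9, 4, -6) = 9
p (MAX): max(-18, 2) = 2
q (MAX): max(-14, 19) = 19
r (MAX): max(-6, 20) = 20
d (MIN): min(2, 19, 20) = 2
s (MAX): max(-2, -19, -14, 6) = 6
t (MAX): max(11, 6) = 11
e (MIN): min(6, 11) = 6
M2 (MAX): max(2, 6) = 6
S0 (MIN): min(9, 6) = 6

6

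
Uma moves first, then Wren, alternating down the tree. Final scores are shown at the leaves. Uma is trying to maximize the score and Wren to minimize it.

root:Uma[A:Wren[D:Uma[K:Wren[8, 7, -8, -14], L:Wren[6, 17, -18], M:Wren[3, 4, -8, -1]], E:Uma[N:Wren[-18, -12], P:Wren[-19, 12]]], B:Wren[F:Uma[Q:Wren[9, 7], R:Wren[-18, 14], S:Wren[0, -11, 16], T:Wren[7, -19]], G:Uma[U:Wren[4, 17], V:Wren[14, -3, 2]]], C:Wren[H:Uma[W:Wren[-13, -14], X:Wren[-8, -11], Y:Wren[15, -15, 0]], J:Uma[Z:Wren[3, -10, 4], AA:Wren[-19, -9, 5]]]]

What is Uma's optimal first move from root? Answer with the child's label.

K (Wren): min(8, 7, -8, -14) = -14
L (Wren): min(6, 17, -18) = -18
M (Wren): min(3, 4, -8, -1) = -8
D (Uma): max(-14, -18, -8) = -8
N (Wren): min(-18, -12) = -18
P (Wren): min(-19, 12) = -19
E (Uma): max(-18, -19) = -18
A (Wren): min(-8, -18) = -18
Q (Wren): min(9, 7) = 7
R (Wren): min(-18, 14) = -18
S (Wren): min(0, -11, 16) = -11
T (Wren): min(7, -19) = -19
F (Uma): max(7, -18, -11, -19) = 7
U (Wren): min(4, 17) = 4
V (Wren): min(14, -3, 2) = -3
G (Uma): max(4, -3) = 4
B (Wren): min(7, 4) = 4
W (Wren): min(-13, -14) = -14
X (Wren): min(-8, -11) = -11
Y (Wren): min(15, -15, 0) = -15
H (Uma): max(-14, -11, -15) = -11
Z (Wren): min(3, -10, 4) = -10
AA (Wren): min(-19, -9, 5) = -19
J (Uma): max(-10, -19) = -10
C (Wren): min(-11, -10) = -11
root (Uma): max(-18, 4, -11) = 4
Uma at root wants the highest of {A=-18, B=4, C=-11}, so chooses B.

B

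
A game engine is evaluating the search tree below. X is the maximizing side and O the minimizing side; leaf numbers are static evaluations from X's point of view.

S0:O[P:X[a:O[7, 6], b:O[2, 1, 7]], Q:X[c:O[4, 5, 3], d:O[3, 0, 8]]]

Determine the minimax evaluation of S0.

3

a (O): min(7, 6) = 6
b (O): min(2, 1, 7) = 1
P (X): max(6, 1) = 6
c (O): min(4, 5, 3) = 3
d (O): min(3, 0, 8) = 0
Q (X): max(3, 0) = 3
S0 (O): min(6, 3) = 3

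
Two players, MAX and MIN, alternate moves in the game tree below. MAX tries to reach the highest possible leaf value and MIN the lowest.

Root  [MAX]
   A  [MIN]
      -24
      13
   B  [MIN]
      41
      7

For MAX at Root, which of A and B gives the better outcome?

A (MIN): min(-24, 13) = -24
B (MIN): min(41, 7) = 7
MAX prefers the higher value; A=-24, B=7. B is better since 7 > -24.

B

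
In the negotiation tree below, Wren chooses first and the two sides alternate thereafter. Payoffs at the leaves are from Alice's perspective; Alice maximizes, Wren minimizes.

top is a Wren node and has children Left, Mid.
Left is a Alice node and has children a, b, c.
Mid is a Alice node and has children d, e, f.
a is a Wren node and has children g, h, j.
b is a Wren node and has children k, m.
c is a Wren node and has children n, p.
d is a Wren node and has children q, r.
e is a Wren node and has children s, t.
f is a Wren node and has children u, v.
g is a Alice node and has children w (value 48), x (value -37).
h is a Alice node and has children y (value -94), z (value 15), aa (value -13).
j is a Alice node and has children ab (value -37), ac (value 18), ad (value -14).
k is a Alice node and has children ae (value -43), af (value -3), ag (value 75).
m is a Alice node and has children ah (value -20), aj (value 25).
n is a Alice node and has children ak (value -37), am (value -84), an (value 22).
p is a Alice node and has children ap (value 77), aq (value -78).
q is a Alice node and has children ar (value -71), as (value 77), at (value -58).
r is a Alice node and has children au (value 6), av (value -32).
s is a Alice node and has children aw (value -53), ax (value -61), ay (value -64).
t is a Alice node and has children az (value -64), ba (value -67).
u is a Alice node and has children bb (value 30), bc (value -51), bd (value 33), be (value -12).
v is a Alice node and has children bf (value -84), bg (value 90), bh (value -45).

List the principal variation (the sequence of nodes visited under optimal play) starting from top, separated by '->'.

top -> Left -> b -> m -> aj

g (Alice): max(48, -37) = 48
h (Alice): max(-94, 15, -13) = 15
j (Alice): max(-37, 18, -14) = 18
a (Wren): min(48, 15, 18) = 15
k (Alice): max(-43, -3, 75) = 75
m (Alice): max(-20, 25) = 25
b (Wren): min(75, 25) = 25
n (Alice): max(-37, -84, 22) = 22
p (Alice): max(77, -78) = 77
c (Wren): min(22, 77) = 22
Left (Alice): max(15, 25, 22) = 25
q (Alice): max(-71, 77, -58) = 77
r (Alice): max(6, -32) = 6
d (Wren): min(77, 6) = 6
s (Alice): max(-53, -61, -64) = -53
t (Alice): max(-64, -67) = -64
e (Wren): min(-53, -64) = -64
u (Alice): max(30, -51, 33, -12) = 33
v (Alice): max(-84, 90, -45) = 90
f (Wren): min(33, 90) = 33
Mid (Alice): max(6, -64, 33) = 33
top (Wren): min(25, 33) = 25
At top, Wren picks Left (lowest: 25).
At Left, Alice picks b (highest: 25).
At b, Wren picks m (lowest: 25).
At m, Alice picks aj (highest: 25).
Terminal value 25.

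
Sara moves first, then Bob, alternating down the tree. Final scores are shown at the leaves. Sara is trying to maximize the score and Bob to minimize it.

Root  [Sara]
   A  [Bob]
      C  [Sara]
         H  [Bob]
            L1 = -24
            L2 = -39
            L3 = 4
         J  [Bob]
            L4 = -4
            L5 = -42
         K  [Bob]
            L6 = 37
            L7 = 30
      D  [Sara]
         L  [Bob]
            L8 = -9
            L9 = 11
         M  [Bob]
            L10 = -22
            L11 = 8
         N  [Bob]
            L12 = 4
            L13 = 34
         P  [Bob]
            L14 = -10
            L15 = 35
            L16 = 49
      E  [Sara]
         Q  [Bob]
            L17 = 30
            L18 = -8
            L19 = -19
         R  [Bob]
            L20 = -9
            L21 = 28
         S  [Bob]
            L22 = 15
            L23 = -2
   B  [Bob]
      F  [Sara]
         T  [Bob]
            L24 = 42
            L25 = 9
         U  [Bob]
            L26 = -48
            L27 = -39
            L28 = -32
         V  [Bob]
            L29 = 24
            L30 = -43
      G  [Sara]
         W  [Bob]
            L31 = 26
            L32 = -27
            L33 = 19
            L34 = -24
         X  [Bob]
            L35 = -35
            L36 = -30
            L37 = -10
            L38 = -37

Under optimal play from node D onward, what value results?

4

L (Bob): min(-9, 11) = -9
M (Bob): min(-22, 8) = -22
N (Bob): min(4, 34) = 4
P (Bob): min(-10, 35, 49) = -10
D (Sara): max(-9, -22, 4, -10) = 4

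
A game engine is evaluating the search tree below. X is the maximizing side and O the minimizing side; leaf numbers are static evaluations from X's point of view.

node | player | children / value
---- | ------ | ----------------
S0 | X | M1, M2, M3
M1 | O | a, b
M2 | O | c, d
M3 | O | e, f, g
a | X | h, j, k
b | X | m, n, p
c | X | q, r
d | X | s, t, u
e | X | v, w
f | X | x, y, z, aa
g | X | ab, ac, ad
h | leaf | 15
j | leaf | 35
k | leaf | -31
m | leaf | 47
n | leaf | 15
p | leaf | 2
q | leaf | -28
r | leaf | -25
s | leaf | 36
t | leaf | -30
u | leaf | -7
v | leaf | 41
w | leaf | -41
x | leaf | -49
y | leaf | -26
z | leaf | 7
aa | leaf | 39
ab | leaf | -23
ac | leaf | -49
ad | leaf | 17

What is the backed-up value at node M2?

-25

c (X): max(-28, -25) = -25
d (X): max(36, -30, -7) = 36
M2 (O): min(-25, 36) = -25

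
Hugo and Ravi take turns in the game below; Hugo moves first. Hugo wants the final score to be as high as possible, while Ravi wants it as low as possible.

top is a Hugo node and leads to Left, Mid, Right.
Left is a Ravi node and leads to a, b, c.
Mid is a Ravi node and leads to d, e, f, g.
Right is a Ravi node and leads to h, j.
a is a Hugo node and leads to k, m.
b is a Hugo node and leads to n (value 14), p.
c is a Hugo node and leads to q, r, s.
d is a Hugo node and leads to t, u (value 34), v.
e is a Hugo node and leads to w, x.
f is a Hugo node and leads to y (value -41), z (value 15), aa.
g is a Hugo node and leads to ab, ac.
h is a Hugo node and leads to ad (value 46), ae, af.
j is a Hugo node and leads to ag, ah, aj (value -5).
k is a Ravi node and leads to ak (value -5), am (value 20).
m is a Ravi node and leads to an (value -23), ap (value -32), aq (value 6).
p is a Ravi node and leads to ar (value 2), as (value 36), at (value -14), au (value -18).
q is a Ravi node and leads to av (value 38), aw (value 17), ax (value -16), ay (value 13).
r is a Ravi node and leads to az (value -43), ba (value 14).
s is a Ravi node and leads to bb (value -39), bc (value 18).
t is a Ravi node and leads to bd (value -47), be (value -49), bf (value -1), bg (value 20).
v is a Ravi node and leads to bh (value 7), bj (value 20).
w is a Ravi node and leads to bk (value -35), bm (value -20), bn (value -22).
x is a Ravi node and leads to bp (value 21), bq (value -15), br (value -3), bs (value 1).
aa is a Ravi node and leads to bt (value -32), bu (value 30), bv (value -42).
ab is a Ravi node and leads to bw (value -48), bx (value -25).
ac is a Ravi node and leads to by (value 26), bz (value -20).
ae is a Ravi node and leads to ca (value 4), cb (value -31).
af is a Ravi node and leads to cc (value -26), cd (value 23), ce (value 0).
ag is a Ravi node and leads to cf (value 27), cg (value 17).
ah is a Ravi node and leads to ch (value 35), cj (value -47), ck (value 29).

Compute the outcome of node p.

p (Ravi): min(2, 36, -14, -18) = -18

-18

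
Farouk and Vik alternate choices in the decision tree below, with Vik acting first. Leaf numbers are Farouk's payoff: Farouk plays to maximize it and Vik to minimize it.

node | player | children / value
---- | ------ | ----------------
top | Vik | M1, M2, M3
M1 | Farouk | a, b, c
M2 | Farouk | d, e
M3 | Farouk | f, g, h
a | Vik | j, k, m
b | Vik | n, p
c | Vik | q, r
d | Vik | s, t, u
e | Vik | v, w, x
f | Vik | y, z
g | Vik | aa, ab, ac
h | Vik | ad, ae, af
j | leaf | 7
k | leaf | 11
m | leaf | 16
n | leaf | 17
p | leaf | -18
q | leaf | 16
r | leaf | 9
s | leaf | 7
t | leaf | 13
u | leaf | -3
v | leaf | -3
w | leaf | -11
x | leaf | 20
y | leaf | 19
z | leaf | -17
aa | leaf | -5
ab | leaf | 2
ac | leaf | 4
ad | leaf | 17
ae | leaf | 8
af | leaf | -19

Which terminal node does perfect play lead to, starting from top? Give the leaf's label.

aa

a (Vik): min(7, 11, 16) = 7
b (Vik): min(17, -18) = -18
c (Vik): min(16, 9) = 9
M1 (Farouk): max(7, -18, 9) = 9
d (Vik): min(7, 13, -3) = -3
e (Vik): min(-3, -11, 20) = -11
M2 (Farouk): max(-3, -11) = -3
f (Vik): min(19, -17) = -17
g (Vik): min(-5, 2, 4) = -5
h (Vik): min(17, 8, -19) = -19
M3 (Farouk): max(-17, -5, -19) = -5
top (Vik): min(9, -3, -5) = -5
At top, Vik picks M3 (lowest: -5).
At M3, Farouk picks g (highest: -5).
At g, Vik picks aa (lowest: -5).
Terminal value -5.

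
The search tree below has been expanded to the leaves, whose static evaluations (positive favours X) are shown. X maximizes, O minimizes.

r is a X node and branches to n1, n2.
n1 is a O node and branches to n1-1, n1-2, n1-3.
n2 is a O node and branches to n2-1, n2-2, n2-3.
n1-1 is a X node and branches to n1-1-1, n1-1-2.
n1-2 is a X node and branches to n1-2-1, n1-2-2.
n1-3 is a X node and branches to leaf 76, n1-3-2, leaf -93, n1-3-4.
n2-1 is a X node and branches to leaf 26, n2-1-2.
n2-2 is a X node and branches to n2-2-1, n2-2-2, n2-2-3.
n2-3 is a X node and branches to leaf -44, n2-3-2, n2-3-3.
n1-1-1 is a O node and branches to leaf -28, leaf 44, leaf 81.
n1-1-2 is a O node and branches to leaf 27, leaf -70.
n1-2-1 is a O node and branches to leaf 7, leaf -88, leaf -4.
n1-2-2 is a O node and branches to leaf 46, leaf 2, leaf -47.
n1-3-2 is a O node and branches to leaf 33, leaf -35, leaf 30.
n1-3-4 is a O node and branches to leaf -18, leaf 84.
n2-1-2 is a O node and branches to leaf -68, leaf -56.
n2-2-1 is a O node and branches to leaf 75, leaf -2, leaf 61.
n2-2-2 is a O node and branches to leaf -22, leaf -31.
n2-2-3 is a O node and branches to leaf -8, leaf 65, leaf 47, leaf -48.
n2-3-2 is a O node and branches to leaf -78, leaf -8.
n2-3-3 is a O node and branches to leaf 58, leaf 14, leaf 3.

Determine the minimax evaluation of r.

-2

n1-1-1 (O): min(-28, 44, 81) = -28
n1-1-2 (O): min(27, -70) = -70
n1-1 (X): max(-28, -70) = -28
n1-2-1 (O): min(7, -88, -4) = -88
n1-2-2 (O): min(46, 2, -47) = -47
n1-2 (X): max(-88, -47) = -47
n1-3-2 (O): min(33, -35, 30) = -35
n1-3-4 (O): min(-18, 84) = -18
n1-3 (X): max(76, -35, -93, -18) = 76
n1 (O): min(-28, -47, 76) = -47
n2-1-2 (O): min(-68, -56) = -68
n2-1 (X): max(26, -68) = 26
n2-2-1 (O): min(75, -2, 61) = -2
n2-2-2 (O): min(-22, -31) = -31
n2-2-3 (O): min(-8, 65, 47, -48) = -48
n2-2 (X): max(-2, -31, -48) = -2
n2-3-2 (O): min(-78, -8) = -78
n2-3-3 (O): min(58, 14, 3) = 3
n2-3 (X): max(-44, -78, 3) = 3
n2 (O): min(26, -2, 3) = -2
r (X): max(-47, -2) = -2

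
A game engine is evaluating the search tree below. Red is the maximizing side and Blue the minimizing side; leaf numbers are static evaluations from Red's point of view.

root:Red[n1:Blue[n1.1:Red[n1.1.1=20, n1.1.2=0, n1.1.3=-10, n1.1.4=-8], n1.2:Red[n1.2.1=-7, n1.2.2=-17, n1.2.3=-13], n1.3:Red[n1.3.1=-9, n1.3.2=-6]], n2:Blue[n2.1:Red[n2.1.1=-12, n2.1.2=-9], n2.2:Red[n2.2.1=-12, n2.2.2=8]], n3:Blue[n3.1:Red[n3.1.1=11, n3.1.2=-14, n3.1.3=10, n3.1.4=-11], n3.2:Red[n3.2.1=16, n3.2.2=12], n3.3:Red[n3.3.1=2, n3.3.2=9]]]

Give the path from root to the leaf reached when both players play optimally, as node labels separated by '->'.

root -> n3 -> n3.3 -> n3.3.2

n1.1 (Red): max(20, 0, -10, -8) = 20
n1.2 (Red): max(-7, -17, -13) = -7
n1.3 (Red): max(-9, -6) = -6
n1 (Blue): min(20, -7, -6) = -7
n2.1 (Red): max(-12, -9) = -9
n2.2 (Red): max(-12, 8) = 8
n2 (Blue): min(-9, 8) = -9
n3.1 (Red): max(11, -14, 10, -11) = 11
n3.2 (Red): max(16, 12) = 16
n3.3 (Red): max(2, 9) = 9
n3 (Blue): min(11, 16, 9) = 9
root (Red): max(-7, -9, 9) = 9
At root, Red picks n3 (highest: 9).
At n3, Blue picks n3.3 (lowest: 9).
At n3.3, Red picks n3.3.2 (highest: 9).
Terminal value 9.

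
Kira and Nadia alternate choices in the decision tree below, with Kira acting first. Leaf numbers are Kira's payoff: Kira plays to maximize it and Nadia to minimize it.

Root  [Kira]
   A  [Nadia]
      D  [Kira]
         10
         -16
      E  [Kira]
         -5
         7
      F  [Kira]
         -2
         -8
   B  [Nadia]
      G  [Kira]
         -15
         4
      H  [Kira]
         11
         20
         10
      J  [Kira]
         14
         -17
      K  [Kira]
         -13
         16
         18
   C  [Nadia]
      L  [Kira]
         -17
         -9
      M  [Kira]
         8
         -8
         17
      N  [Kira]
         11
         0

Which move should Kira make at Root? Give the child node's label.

B

D (Kira): max(10, -16) = 10
E (Kira): max(-5, 7) = 7
F (Kira): max(-2, -8) = -2
A (Nadia): min(10, 7, -2) = -2
G (Kira): max(-15, 4) = 4
H (Kira): max(11, 20, 10) = 20
J (Kira): max(14, -17) = 14
K (Kira): max(-13, 16, 18) = 18
B (Nadia): min(4, 20, 14, 18) = 4
L (Kira): max(-17, -9) = -9
M (Kira): max(8, -8, 17) = 17
N (Kira): max(11, 0) = 11
C (Nadia): min(-9, 17, 11) = -9
Root (Kira): max(-2, 4, -9) = 4
Kira at Root wants the highest of {A=-2, B=4, C=-9}, so chooses B.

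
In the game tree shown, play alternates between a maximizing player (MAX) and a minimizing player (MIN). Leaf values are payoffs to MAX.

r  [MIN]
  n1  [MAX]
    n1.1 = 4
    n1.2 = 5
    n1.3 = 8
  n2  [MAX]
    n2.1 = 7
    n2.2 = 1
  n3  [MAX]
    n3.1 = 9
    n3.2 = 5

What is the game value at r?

7

n1 (MAX): max(4, 5, 8) = 8
n2 (MAX): max(7, 1) = 7
n3 (MAX): max(9, 5) = 9
r (MIN): min(8, 7, 9) = 7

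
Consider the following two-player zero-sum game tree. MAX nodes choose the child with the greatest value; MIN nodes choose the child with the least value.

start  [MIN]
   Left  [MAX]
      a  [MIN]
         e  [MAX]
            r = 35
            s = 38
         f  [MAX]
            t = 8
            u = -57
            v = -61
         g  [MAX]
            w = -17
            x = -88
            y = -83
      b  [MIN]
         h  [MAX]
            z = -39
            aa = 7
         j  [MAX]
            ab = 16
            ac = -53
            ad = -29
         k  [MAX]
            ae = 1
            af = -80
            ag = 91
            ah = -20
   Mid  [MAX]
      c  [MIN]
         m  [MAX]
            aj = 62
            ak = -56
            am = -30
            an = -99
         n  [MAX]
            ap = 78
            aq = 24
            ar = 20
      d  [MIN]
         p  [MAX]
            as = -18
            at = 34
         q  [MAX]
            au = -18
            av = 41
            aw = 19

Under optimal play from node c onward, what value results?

m (MAX): max(62, -56, -30, -99) = 62
n (MAX): max(78, 24, 20) = 78
c (MIN): min(62, 78) = 62

62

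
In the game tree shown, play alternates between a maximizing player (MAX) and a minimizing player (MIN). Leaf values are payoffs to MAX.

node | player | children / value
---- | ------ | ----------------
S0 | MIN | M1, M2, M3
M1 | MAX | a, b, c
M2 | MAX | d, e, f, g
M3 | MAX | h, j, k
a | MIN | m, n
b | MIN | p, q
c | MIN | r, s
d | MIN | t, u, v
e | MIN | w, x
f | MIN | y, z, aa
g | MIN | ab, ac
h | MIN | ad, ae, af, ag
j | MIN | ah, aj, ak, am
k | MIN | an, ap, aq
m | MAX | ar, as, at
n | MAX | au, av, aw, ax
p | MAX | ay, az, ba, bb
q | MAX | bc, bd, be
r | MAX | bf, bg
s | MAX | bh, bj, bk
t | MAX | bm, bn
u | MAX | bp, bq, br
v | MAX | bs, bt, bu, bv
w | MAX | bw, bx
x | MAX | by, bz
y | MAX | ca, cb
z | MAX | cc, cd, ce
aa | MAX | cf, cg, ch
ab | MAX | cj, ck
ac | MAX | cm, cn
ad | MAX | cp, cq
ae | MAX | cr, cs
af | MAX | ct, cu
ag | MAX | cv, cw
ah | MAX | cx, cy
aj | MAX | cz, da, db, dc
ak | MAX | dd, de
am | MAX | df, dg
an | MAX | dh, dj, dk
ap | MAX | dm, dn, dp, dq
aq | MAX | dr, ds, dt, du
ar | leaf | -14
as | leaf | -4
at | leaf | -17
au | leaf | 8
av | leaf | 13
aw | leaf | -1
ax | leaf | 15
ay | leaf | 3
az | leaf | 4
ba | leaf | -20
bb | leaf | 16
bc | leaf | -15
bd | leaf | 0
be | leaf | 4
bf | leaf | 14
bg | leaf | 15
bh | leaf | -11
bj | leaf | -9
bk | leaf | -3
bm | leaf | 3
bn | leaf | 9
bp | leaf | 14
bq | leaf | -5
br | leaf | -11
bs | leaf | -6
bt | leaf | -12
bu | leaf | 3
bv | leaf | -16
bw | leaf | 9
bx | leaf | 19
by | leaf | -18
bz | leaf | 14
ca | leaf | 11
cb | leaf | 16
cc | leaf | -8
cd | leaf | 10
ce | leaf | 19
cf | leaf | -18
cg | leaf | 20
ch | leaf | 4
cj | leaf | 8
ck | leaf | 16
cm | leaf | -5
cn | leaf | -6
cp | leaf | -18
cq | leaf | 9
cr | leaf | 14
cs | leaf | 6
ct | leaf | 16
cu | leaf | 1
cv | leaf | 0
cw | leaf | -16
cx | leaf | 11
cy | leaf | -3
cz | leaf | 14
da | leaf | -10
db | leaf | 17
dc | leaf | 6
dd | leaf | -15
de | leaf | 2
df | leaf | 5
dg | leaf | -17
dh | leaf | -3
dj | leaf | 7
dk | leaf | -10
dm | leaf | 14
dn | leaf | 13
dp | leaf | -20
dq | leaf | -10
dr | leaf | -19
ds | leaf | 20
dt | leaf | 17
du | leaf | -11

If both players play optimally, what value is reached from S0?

m (MAX): max(-14, -4, -17) = -4
n (MAX): max(8, 13, -1, 15) = 15
a (MIN): min(-4, 15) = -4
p (MAX): max(3, 4, -20, 16) = 16
q (MAX): max(-15, 0, 4) = 4
b (MIN): min(16, 4) = 4
r (MAX): max(14, 15) = 15
s (MAX): max(-11, -9, -3) = -3
c (MIN): min(15, -3) = -3
M1 (MAX): max(-4, 4, -3) = 4
t (MAX): max(3, 9) = 9
u (MAX): max(14, -5, -11) = 14
v (MAX): max(-6, -12, 3, -16) = 3
d (MIN): min(9, 14, 3) = 3
w (MAX): max(9, 19) = 19
x (MAX): max(-18, 14) = 14
e (MIN): min(19, 14) = 14
y (MAX): max(11, 16) = 16
z (MAX): max(-8, 10, 19) = 19
aa (MAX): max(-18, 20, 4) = 20
f (MIN): min(16, 19, 20) = 16
ab (MAX): max(8, 16) = 16
ac (MAX): max(-5, -6) = -5
g (MIN): min(16, -5) = -5
M2 (MAX): max(3, 14, 16, -5) = 16
ad (MAX): max(-18, 9) = 9
ae (MAX): max(14, 6) = 14
af (MAX): max(16, 1) = 16
ag (MAX): max(0, -16) = 0
h (MIN): min(9, 14, 16, 0) = 0
ah (MAX): max(11, -3) = 11
aj (MAX): max(14, -10, 17, 6) = 17
ak (MAX): max(-15, 2) = 2
am (MAX): max(5, -17) = 5
j (MIN): min(11, 17, 2, 5) = 2
an (MAX): max(-3, 7, -10) = 7
ap (MAX): max(14, 13, -20, -10) = 14
aq (MAX): max(-19, 20, 17, -11) = 20
k (MIN): min(7, 14, 20) = 7
M3 (MAX): max(0, 2, 7) = 7
S0 (MIN): min(4, 16, 7) = 4

4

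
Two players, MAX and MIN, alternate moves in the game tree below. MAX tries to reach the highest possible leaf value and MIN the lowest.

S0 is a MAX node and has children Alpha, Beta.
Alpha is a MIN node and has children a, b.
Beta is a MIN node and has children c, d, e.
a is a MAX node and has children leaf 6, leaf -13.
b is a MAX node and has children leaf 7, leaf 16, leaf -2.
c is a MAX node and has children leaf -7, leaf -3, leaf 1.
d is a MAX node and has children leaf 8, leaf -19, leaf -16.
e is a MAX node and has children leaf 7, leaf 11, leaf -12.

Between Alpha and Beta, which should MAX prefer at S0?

a (MAX): max(6, -13) = 6
b (MAX): max(7, 16, -2) = 16
Alpha (MIN): min(6, 16) = 6
c (MAX): max(-7, -3, 1) = 1
d (MAX): max(8, -19, -16) = 8
e (MAX): max(7, 11, -12) = 11
Beta (MIN): min(1, 8, 11) = 1
MAX prefers the higher value; Alpha=6, Beta=1. Alpha is better since 6 > 1.

Alpha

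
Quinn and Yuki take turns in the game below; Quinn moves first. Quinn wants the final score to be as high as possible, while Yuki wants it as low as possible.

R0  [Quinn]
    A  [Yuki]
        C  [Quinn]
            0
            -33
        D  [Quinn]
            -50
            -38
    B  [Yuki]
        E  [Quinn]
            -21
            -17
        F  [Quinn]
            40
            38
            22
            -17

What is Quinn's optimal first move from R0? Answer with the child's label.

C (Quinn): max(0, -33) = 0
D (Quinn): max(-50, -38) = -38
A (Yuki): min(0, -38) = -38
E (Quinn): max(-21, -17) = -17
F (Quinn): max(40, 38, 22, -17) = 40
B (Yuki): min(-17, 40) = -17
R0 (Quinn): max(-38, -17) = -17
Quinn at R0 wants the highest of {A=-38, B=-17}, so chooses B.

B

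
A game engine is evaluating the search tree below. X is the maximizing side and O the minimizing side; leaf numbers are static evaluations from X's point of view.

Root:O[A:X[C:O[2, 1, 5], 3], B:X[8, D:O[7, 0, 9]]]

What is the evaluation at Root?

3

C (O): min(2, 1, 5) = 1
A (X): max(1, 3) = 3
D (O): min(7, 0, 9) = 0
B (X): max(8, 0) = 8
Root (O): min(3, 8) = 3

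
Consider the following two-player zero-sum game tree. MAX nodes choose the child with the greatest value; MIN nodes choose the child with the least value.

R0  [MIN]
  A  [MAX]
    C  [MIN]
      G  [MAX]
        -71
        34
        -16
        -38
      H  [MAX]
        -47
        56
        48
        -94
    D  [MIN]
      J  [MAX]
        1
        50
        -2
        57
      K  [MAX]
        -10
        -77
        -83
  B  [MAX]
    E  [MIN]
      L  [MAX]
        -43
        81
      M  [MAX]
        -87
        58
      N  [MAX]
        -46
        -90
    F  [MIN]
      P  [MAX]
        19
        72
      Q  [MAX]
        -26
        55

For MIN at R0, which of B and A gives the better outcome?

A

L (MAX): max(-43, 81) = 81
M (MAX): max(-87, 58) = 58
N (MAX): max(-46, -90) = -46
E (MIN): min(81, 58, -46) = -46
P (MAX): max(19, 72) = 72
Q (MAX): max(-26, 55) = 55
F (MIN): min(72, 55) = 55
B (MAX): max(-46, 55) = 55
G (MAX): max(-71, 34, -16, -38) = 34
H (MAX): max(-47, 56, 48, -94) = 56
C (MIN): min(34, 56) = 34
J (MAX): max(1, 50, -2, 57) = 57
K (MAX): max(-10, -77, -83) = -10
D (MIN): min(57, -10) = -10
A (MAX): max(34, -10) = 34
MIN prefers the lower value; B=55, A=34. A is better since 34 < 55.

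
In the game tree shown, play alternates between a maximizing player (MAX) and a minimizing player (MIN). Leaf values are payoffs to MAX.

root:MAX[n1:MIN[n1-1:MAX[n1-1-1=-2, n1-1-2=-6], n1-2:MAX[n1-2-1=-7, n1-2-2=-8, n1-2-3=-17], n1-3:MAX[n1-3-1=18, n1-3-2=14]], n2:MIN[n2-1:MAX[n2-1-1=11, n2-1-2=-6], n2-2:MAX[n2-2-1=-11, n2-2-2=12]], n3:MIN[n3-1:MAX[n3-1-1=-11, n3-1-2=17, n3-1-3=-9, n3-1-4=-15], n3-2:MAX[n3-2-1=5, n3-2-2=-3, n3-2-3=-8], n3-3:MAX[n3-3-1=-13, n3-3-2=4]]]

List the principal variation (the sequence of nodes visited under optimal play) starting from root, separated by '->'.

root -> n2 -> n2-1 -> n2-1-1

n1-1 (MAX): max(-2, -6) = -2
n1-2 (MAX): max(-7, -8, -17) = -7
n1-3 (MAX): max(18, 14) = 18
n1 (MIN): min(-2, -7, 18) = -7
n2-1 (MAX): max(11, -6) = 11
n2-2 (MAX): max(-11, 12) = 12
n2 (MIN): min(11, 12) = 11
n3-1 (MAX): max(-11, 17, -9, -15) = 17
n3-2 (MAX): max(5, -3, -8) = 5
n3-3 (MAX): max(-13, 4) = 4
n3 (MIN): min(17, 5, 4) = 4
root (MAX): max(-7, 11, 4) = 11
At root, MAX picks n2 (highest: 11).
At n2, MIN picks n2-1 (lowest: 11).
At n2-1, MAX picks n2-1-1 (highest: 11).
Terminal value 11.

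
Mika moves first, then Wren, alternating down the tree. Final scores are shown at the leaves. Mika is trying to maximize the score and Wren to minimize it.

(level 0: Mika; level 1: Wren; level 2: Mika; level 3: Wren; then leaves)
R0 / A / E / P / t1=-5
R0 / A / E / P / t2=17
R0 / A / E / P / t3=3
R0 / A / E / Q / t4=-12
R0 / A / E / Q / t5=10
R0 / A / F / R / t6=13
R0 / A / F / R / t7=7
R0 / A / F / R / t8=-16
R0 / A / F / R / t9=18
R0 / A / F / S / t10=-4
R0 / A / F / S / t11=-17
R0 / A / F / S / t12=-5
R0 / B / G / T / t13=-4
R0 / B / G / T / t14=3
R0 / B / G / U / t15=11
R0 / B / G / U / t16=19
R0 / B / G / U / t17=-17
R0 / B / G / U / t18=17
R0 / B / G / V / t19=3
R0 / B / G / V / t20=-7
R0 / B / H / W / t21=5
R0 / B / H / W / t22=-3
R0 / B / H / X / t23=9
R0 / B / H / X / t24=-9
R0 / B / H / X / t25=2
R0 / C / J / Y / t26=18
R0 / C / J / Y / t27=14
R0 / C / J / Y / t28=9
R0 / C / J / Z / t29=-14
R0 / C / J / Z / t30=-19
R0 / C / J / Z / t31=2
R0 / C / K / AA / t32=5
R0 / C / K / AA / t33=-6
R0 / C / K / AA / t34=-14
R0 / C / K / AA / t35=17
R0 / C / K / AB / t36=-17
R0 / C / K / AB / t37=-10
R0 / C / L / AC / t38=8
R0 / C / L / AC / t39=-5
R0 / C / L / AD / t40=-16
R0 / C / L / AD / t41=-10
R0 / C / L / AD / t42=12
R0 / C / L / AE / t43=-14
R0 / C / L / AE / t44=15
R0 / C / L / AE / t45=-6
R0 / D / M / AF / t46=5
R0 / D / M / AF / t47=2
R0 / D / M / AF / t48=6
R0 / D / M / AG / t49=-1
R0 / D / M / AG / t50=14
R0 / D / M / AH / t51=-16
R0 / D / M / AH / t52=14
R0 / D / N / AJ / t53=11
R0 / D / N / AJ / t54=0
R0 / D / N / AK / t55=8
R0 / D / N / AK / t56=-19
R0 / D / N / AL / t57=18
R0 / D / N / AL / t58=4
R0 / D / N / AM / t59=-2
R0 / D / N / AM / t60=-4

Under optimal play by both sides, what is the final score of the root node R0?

2

P (Wren): min(-5, 17, 3) = -5
Q (Wren): min(-12, 10) = -12
E (Mika): max(-5, -12) = -5
R (Wren): min(13, 7, -16, 18) = -16
S (Wren): min(-4, -17, -5) = -17
F (Mika): max(-16, -17) = -16
A (Wren): min(-5, -16) = -16
T (Wren): min(-4, 3) = -4
U (Wren): min(11, 19, -17, 17) = -17
V (Wren): min(3, -7) = -7
G (Mika): max(-4, -17, -7) = -4
W (Wren): min(5, -3) = -3
X (Wren): min(9, -9, 2) = -9
H (Mika): max(-3, -9) = -3
B (Wren): min(-4, -3) = -4
Y (Wren): min(18, 14, 9) = 9
Z (Wren): min(-14, -19, 2) = -19
J (Mika): max(9, -19) = 9
AA (Wren): min(5, -6, -14, 17) = -14
AB (Wren): min(-17, -10) = -17
K (Mika): max(-14, -17) = -14
AC (Wren): min(8, -5) = -5
AD (Wren): min(-16, -10, 12) = -16
AE (Wren): min(-14, 15, -6) = -14
L (Mika): max(-5, -16, -14) = -5
C (Wren): min(9, -14, -5) = -14
AF (Wren): min(5, 2, 6) = 2
AG (Wren): min(-1, 14) = -1
AH (Wren): min(-16, 14) = -16
M (Mika): max(2, -1, -16) = 2
AJ (Wren): min(11, 0) = 0
AK (Wren): min(8, -19) = -19
AL (Wren): min(18, 4) = 4
AM (Wren): min(-2, -4) = -4
N (Mika): max(0, -19, 4, -4) = 4
D (Wren): min(2, 4) = 2
R0 (Mika): max(-16, -4, -14, 2) = 2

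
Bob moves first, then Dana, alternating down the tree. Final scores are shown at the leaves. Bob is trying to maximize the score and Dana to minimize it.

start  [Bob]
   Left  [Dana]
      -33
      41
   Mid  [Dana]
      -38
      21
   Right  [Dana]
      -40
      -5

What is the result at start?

-33

Left (Dana): min(-33, 41) = -33
Mid (Dana): min(-38, 21) = -38
Right (Dana): min(-40, -5) = -40
start (Bob): max(-33, -38, -40) = -33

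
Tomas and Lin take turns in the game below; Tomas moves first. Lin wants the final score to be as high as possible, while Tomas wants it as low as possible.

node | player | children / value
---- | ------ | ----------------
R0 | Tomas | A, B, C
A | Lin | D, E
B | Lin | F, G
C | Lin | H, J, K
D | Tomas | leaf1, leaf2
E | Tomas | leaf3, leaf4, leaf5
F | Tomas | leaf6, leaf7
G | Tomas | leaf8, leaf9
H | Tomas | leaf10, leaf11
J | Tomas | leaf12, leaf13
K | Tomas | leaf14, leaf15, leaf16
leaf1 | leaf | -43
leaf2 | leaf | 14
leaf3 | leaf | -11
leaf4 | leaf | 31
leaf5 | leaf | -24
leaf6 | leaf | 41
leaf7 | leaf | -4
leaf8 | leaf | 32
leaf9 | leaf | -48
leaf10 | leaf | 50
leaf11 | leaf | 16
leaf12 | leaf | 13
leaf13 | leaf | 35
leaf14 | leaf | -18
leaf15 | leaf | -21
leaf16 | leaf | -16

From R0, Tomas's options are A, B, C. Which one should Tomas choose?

A

D (Tomas): min(-43, 14) = -43
E (Tomas): min(-11, 31, -24) = -24
A (Lin): max(-43, -24) = -24
F (Tomas): min(41, -4) = -4
G (Tomas): min(32, -48) = -48
B (Lin): max(-4, -48) = -4
H (Tomas): min(50, 16) = 16
J (Tomas): min(13, 35) = 13
K (Tomas): min(-18, -21, -16) = -21
C (Lin): max(16, 13, -21) = 16
R0 (Tomas): min(-24, -4, 16) = -24
Tomas at R0 wants the lowest of {A=-24, B=-4, C=16}, so chooses A.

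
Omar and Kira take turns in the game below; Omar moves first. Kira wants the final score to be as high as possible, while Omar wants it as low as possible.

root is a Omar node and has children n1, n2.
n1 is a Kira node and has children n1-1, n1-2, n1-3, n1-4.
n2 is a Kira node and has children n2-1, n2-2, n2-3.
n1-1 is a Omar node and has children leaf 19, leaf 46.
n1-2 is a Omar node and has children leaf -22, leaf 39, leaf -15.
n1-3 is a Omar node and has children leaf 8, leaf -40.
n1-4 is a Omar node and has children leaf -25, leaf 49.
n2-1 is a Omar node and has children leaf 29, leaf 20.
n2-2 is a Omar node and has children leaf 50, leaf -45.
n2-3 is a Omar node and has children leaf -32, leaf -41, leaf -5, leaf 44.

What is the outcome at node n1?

19

n1-1 (Omar): min(19, 46) = 19
n1-2 (Omar): min(-22, 39, -15) = -22
n1-3 (Omar): min(8, -40) = -40
n1-4 (Omar): min(-25, 49) = -25
n1 (Kira): max(19, -22, -40, -25) = 19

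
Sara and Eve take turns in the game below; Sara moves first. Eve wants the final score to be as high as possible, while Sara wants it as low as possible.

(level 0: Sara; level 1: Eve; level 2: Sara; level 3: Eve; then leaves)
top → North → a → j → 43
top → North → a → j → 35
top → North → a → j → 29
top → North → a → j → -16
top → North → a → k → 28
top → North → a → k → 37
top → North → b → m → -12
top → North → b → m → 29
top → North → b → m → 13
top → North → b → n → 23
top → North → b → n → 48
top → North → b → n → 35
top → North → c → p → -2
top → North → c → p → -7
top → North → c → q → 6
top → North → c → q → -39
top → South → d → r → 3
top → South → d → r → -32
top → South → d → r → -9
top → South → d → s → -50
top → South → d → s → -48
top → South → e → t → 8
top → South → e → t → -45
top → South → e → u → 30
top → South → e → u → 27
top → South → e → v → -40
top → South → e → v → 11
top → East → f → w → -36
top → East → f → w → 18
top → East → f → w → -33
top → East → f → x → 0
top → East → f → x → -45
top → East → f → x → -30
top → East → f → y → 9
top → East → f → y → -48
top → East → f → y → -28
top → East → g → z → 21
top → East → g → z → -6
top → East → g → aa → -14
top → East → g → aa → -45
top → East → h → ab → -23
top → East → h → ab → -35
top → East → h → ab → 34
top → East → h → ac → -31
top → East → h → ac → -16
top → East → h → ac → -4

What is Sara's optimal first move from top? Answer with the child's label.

East

j (Eve): max(43, 35, 29, -16) = 43
k (Eve): max(28, 37) = 37
a (Sara): min(43, 37) = 37
m (Eve): max(-12, 29, 13) = 29
n (Eve): max(23, 48, 35) = 48
b (Sara): min(29, 48) = 29
p (Eve): max(-2, -7) = -2
q (Eve): max(6, -39) = 6
c (Sara): min(-2, 6) = -2
North (Eve): max(37, 29, -2) = 37
r (Eve): max(3, -32, -9) = 3
s (Eve): max(-50, -48) = -48
d (Sara): min(3, -48) = -48
t (Eve): max(8, -45) = 8
u (Eve): max(30, 27) = 30
v (Eve): max(-40, 11) = 11
e (Sara): min(8, 30, 11) = 8
South (Eve): max(-48, 8) = 8
w (Eve): max(-36, 18, -33) = 18
x (Eve): max(0, -45, -30) = 0
y (Eve): max(9, -48, -28) = 9
f (Sara): min(18, 0, 9) = 0
z (Eve): max(21, -6) = 21
aa (Eve): max(-14, -45) = -14
g (Sara): min(21, -14) = -14
ab (Eve): max(-23, -35, 34) = 34
ac (Eve): max(-31, -16, -4) = -4
h (Sara): min(34, -4) = -4
East (Eve): max(0, -14, -4) = 0
top (Sara): min(37, 8, 0) = 0
Sara at top wants the lowest of {North=37, South=8, East=0}, so chooses East.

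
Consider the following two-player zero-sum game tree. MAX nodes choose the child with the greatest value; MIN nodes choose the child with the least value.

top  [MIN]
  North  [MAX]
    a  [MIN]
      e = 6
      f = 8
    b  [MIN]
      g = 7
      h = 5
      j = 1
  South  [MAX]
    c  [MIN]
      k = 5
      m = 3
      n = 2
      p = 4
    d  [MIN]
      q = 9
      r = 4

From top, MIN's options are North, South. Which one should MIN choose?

a (MIN): min(6, 8) = 6
b (MIN): min(7, 5, 1) = 1
North (MAX): max(6, 1) = 6
c (MIN): min(5, 3, 2, 4) = 2
d (MIN): min(9, 4) = 4
South (MAX): max(2, 4) = 4
top (MIN): min(6, 4) = 4
MIN at top wants the lowest of {North=6, South=4}, so chooses South.

South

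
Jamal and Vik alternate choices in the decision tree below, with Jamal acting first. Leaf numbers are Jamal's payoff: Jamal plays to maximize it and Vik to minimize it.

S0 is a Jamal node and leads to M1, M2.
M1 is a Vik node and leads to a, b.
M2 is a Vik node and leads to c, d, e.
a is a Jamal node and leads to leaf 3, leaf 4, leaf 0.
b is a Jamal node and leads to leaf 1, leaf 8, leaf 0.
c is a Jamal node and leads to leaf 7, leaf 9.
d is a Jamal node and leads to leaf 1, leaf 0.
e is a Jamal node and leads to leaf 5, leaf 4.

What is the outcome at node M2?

1

c (Jamal): max(7, 9) = 9
d (Jamal): max(1, 0) = 1
e (Jamal): max(5, 4) = 5
M2 (Vik): min(9, 1, 5) = 1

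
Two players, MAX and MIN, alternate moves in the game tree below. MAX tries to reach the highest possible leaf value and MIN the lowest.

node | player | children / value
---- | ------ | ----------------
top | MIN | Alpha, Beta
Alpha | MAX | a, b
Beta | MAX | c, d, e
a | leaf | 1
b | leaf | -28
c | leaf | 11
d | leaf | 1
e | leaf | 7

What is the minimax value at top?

1

Alpha (MAX): max(1, -28) = 1
Beta (MAX): max(11, 1, 7) = 11
top (MIN): min(1, 11) = 1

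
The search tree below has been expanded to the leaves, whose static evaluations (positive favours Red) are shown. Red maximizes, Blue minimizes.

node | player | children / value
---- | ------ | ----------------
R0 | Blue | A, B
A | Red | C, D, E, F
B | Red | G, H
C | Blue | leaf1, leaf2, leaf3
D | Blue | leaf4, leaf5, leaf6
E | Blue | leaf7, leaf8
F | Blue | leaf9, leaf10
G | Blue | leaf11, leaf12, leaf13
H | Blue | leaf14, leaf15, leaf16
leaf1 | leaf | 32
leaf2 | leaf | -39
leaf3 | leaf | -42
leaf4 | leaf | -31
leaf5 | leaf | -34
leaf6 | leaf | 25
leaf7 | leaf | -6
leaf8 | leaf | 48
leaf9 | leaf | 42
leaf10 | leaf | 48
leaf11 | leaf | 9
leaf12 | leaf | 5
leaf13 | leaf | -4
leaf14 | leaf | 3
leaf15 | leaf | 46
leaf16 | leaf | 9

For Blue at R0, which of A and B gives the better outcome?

C (Blue): min(32, -39, -42) = -42
D (Blue): min(-31, -34, 25) = -34
E (Blue): min(-6, 48) = -6
F (Blue): min(42, 48) = 42
A (Red): max(-42, -34, -6, 42) = 42
G (Blue): min(9, 5, -4) = -4
H (Blue): min(3, 46, 9) = 3
B (Red): max(-4, 3) = 3
Blue prefers the lower value; A=42, B=3. B is better since 3 < 42.

B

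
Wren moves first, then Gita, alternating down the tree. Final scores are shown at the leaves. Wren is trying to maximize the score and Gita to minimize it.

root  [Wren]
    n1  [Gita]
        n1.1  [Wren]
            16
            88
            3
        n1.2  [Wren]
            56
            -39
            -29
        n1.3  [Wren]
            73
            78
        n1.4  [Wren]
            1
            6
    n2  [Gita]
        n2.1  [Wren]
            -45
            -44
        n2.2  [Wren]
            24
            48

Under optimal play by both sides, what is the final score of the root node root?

n1.1 (Wren): max(16, 88, 3) = 88
n1.2 (Wren): max(56, -39, -29) = 56
n1.3 (Wren): max(73, 78) = 78
n1.4 (Wren): max(1, 6) = 6
n1 (Gita): min(88, 56, 78, 6) = 6
n2.1 (Wren): max(-45, -44) = -44
n2.2 (Wren): max(24, 48) = 48
n2 (Gita): min(-44, 48) = -44
root (Wren): max(6, -44) = 6

6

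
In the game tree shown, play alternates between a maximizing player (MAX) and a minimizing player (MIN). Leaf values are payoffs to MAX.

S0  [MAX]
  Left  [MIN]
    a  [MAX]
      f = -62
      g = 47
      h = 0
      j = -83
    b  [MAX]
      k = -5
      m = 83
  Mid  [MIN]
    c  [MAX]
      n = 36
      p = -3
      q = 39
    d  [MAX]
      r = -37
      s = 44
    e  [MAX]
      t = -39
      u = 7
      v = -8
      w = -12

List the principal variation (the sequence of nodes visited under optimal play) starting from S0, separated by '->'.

S0 -> Left -> a -> g

a (MAX): max(-62, 47, 0, -83) = 47
b (MAX): max(-5, 83) = 83
Left (MIN): min(47, 83) = 47
c (MAX): max(36, -3, 39) = 39
d (MAX): max(-37, 44) = 44
e (MAX): max(-39, 7, -8, -12) = 7
Mid (MIN): min(39, 44, 7) = 7
S0 (MAX): max(47, 7) = 47
At S0, MAX picks Left (highest: 47).
At Left, MIN picks a (lowest: 47).
At a, MAX picks g (highest: 47).
Terminal value 47.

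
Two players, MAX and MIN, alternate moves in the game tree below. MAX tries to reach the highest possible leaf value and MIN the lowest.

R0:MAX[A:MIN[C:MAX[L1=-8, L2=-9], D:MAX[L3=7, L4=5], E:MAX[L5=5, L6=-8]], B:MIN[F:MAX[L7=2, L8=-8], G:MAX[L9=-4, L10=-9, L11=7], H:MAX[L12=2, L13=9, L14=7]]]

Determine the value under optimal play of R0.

2

C (MAX): max(-8, -9) = -8
D (MAX): max(7, 5) = 7
E (MAX): max(5, -8) = 5
A (MIN): min(-8, 7, 5) = -8
F (MAX): max(2, -8) = 2
G (MAX): max(-4, -9, 7) = 7
H (MAX): max(2, 9, 7) = 9
B (MIN): min(2, 7, 9) = 2
R0 (MAX): max(-8, 2) = 2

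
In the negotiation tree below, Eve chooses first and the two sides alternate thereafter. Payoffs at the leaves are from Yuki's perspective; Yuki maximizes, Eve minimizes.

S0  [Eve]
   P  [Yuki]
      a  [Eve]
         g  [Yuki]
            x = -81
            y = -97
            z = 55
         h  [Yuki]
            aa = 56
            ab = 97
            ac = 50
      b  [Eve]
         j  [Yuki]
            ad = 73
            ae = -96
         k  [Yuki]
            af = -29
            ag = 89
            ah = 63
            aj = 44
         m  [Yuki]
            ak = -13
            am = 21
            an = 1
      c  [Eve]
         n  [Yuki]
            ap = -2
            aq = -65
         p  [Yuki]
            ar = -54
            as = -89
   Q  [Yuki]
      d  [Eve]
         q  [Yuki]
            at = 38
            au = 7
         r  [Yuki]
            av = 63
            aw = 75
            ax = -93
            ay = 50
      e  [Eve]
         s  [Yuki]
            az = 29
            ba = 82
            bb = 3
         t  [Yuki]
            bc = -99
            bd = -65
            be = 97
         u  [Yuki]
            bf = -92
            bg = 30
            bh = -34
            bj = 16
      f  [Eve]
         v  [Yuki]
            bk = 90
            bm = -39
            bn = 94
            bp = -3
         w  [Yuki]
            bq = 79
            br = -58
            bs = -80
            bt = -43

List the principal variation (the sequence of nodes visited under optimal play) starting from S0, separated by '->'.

S0 -> P -> a -> g -> z

g (Yuki): max(-81, -97, 55) = 55
h (Yuki): max(56, 97, 50) = 97
a (Eve): min(55, 97) = 55
j (Yuki): max(73, -96) = 73
k (Yuki): max(-29, 89, 63, 44) = 89
m (Yuki): max(-13, 21, 1) = 21
b (Eve): min(73, 89, 21) = 21
n (Yuki): max(-2, -65) = -2
p (Yuki): max(-54, -89) = -54
c (Eve): min(-2, -54) = -54
P (Yuki): max(55, 21, -54) = 55
q (Yuki): max(38, 7) = 38
r (Yuki): max(63, 75, -93, 50) = 75
d (Eve): min(38, 75) = 38
s (Yuki): max(29, 82, 3) = 82
t (Yuki): max(-99, -65, 97) = 97
u (Yuki): max(-92, 30, -34, 16) = 30
e (Eve): min(82, 97, 30) = 30
v (Yuki): max(90, -39, 94, -3) = 94
w (Yuki): max(79, -58, -80, -43) = 79
f (Eve): min(94, 79) = 79
Q (Yuki): max(38, 30, 79) = 79
S0 (Eve): min(55, 79) = 55
At S0, Eve picks P (lowest: 55).
At P, Yuki picks a (highest: 55).
At a, Eve picks g (lowest: 55).
At g, Yuki picks z (highest: 55).
Terminal value 55.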